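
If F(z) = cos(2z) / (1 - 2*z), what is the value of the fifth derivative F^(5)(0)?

Expand 1/(denominator) as a geometric series and multiply by the numerator's series.
The coefficient of z^5 in the expansion is 52/3, so F^(5)(0) = 5! * (52/3) = 2080.

2080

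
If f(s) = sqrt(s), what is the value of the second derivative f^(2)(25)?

Differentiate repeatedly and evaluate at the center.
The coefficient of (s - 25)^2 in the expansion is -1/1000, so f′′(25) = 2! * (-1/1000) = -1/500.

-1/500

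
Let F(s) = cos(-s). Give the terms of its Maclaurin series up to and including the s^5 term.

s^4/24 - s^2/2 + 1

F(0) = 1
F′(0) = 0
F′′(0) = -1
F′′′(0) = 0
F^(4)(0) = 1
F^(5)(0) = 0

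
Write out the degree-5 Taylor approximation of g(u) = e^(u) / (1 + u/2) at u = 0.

Multiply the two series term by term and collect like powers.
g(0) = 1
g′(0) = 1/2
g′′(0) = 1/2
g′′′(0) = 1/4
g^(4)(0) = 1/2
g^(5)(0) = -1/4
The Taylor polynomial is Σ g^(k)(0)/k! · u^k.

-u^5/480 + u^4/48 + u^3/24 + u^2/4 + u/2 + 1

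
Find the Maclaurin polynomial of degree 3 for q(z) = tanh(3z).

-9*z^3 + 3*z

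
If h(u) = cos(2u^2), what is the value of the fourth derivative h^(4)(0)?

The coefficient of u^4 in the expansion is -2, so h^(4)(0) = 4! * (-2) = -48.

-48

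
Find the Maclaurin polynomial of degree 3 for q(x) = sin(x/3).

-x^3/162 + x/3

Use the known series and substitute for the argument.
q(0) = 0
q′(0) = 1/3
q′′(0) = 0
q′′′(0) = -1/27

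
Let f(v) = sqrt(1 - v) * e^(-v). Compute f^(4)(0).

33/16

Expand each factor separately, then convolve coefficients.
From the series, [v^4] f = 11/128; multiply by 4! = 24 to get 33/16.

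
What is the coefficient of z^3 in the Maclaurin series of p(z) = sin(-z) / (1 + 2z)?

-23/6

Multiply the two series term by term and collect like powers.
p(0) = 0
p′(0) = -1
p′′(0) = 4
p′′′(0) = -23
So c_3 = p′′′(0)/3! = -23/6.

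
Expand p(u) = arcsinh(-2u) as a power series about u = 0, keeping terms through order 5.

-12*u^5/5 + 4*u^3/3 - 2*u

p(0) = 0
p′(0) = -2
p′′(0) = 0
p′′′(0) = 8
p^(4)(0) = 0
p^(5)(0) = -288
Dividing each by k! gives the coefficients c_0, ..., c_5.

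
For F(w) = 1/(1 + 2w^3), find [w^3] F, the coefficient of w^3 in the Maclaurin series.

-2

F(0) = 1
F′(0) = 0
F′′(0) = 0
F′′′(0) = -12
Dividing each by k! gives the coefficients c_0, ..., c_3.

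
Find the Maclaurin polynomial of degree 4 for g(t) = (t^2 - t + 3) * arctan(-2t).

-8*t^4/3 + 6*t^3 + 2*t^2 - 6*t

Distribute the polynomial across the series and collect like powers.
g(0) = 0
g′(0) = -6
g′′(0) = 4
g′′′(0) = 36
g^(4)(0) = -64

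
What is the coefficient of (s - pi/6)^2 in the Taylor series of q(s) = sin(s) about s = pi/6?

Use the known series and substitute for the argument.
q(pi/6) = 1/2
q′(pi/6) = sqrt(3)/2
q′′(pi/6) = -1/2
Dividing each by k! gives the coefficients c_0, ..., c_2.

-1/4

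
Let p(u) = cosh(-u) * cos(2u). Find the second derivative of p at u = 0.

-3

Multiply the two series term by term and collect like powers.
From the series, [u^2] p = -3/2; multiply by 2! = 2 to get -3.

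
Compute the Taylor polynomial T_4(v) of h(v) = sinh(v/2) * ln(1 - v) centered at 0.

-3*v^4/16 - v^3/4 - v^2/2

Write out both Maclaurin series and multiply, keeping only the needed powers.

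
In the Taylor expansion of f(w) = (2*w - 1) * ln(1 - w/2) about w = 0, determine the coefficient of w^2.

-7/8

Distribute the polynomial across the series and collect like powers.
[w^0] = 0;  [w^1] = 1/2;  [w^2] = -7/8.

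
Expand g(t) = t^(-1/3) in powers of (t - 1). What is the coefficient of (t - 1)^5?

-91/729

g(1) = 1
g′(1) = -1/3
g′′(1) = 4/9
g′′′(1) = -28/27
g^(4)(1) = 280/81
g^(5)(1) = -3640/243
So c_5 = g^(5)(1)/5! = -91/729.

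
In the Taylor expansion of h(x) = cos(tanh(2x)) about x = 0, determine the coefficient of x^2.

-2

Compose series: expand the inner function first, then feed it into the outer expansion.
[x^0] = 1;  [x^1] = 0;  [x^2] = -2.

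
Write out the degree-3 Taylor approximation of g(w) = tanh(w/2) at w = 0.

g(0) = 0
g′(0) = 1/2
g′′(0) = 0
g′′′(0) = -1/4

-w^3/24 + w/2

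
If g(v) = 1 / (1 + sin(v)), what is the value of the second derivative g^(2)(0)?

Use the geometric series for the reciprocal, then substitute.
The coefficient of v^2 in the expansion is 1, so g′′(0) = 2! * (1) = 2.

2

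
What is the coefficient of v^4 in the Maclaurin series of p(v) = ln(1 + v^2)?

-1/2

p(0) = 0
p′(0) = 0
p′′(0) = 2
p′′′(0) = 0
p^(4)(0) = -12
So c_4 = p^(4)(0)/4! = -1/2.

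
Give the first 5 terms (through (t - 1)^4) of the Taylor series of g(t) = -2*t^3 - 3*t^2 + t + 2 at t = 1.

-2*(t - 1)^3 - 9*(t - 1)^2 - 11*(t - 1) - 2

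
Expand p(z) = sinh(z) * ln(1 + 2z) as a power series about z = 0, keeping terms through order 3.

Expand each factor separately, then convolve coefficients.

-2*z^3 + 2*z^2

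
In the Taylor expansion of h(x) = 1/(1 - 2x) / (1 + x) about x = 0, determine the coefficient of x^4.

Take the Cauchy product of the two expansions.
[x^0] = 1;  [x^1] = 1;  [x^2] = 3;  [x^3] = 5;  [x^4] = 11.

11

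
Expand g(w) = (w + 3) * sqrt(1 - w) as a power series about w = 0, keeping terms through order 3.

Shift and add copies of the series according to the polynomial's terms.
g(0) = 3
g′(0) = -1/2
g′′(0) = -7/4
g′′′(0) = -15/8
The Taylor polynomial is Σ g^(k)(0)/k! · w^k.

-5*w^3/16 - 7*w^2/8 - w/2 + 3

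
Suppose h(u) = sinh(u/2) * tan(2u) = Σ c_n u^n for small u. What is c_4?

Write out both Maclaurin series and multiply, keeping only the needed powers.
[u^0] = 0;  [u^1] = 0;  [u^2] = 1;  [u^3] = 0;  [u^4] = 11/8.

11/8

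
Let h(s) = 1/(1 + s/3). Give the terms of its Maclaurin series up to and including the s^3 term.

Apply the Taylor formula c_k = f^(k)(a)/k!.
h(0) = 1
h′(0) = -1/3
h′′(0) = 2/9
h′′′(0) = -2/9

-s^3/27 + s^2/9 - s/3 + 1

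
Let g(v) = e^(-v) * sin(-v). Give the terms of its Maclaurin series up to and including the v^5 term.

Write out both Maclaurin series and multiply, keeping only the needed powers.
[v^0] = 0;  [v^1] = -1;  [v^2] = 1;  [v^3] = -1/3;  [v^4] = 0;  [v^5] = 1/30.

v^5/30 - v^3/3 + v^2 - v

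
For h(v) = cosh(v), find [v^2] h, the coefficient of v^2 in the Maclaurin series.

Differentiate repeatedly and evaluate at the center.

1/2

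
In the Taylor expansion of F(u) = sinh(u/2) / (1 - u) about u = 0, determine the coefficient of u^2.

1/2

Write out both Maclaurin series and multiply, keeping only the needed powers.
F(0) = 0
F′(0) = 1/2
F′′(0) = 1
Then c_k = F^(k)(0)/k! gives each Taylor coefficient.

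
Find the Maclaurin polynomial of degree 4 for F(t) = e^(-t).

[t^0] = 1;  [t^1] = -1;  [t^2] = 1/2;  [t^3] = -1/6;  [t^4] = 1/24.

t^4/24 - t^3/6 + t^2/2 - t + 1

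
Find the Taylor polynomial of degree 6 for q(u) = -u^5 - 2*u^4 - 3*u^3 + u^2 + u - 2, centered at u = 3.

-(u - 3)^5 - 17*(u - 3)^4 - 117*(u - 3)^3 - 404*(u - 3)^2 - 695*(u - 3) - 476

q(3) = -476
q′(3) = -695
q′′(3) = -808
q′′′(3) = -702
q^(4)(3) = -408
q^(5)(3) = -120
q^(6)(3) = 0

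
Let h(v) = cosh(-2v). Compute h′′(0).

From the series, [v^2] h = 2; multiply by 2! = 2 to get 4.

4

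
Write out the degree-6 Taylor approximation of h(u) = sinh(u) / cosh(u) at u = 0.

2*u^5/15 - u^3/3 + u

Write the quotient as an unknown series and match coefficients against numerator = denominator · series.
h(0) = 0
h′(0) = 1
h′′(0) = 0
h′′′(0) = -2
h^(4)(0) = 0
h^(5)(0) = 16
h^(6)(0) = 0
Then c_k = h^(k)(0)/k! gives each Taylor coefficient.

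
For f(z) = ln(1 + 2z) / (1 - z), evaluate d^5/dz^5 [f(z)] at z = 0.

608

Use 1/(1 - r) = Σ r^k on the denominator, then take the Cauchy product.
The coefficient of z^5 in the expansion is 76/15, so f^(5)(0) = 5! * (76/15) = 608.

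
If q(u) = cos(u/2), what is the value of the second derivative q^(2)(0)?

The coefficient of u^2 in the expansion is -1/8, so q′′(0) = 2! * (-1/8) = -1/4.

-1/4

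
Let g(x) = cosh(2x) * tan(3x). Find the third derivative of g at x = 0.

90

Expand each factor separately, then convolve coefficients.
From the series, [x^3] g = 15; multiply by 3! = 6 to get 90.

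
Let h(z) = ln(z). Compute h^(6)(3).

The coefficient of (z - 3)^6 in the expansion is -1/4374, so h^(6)(3) = 6! * (-1/4374) = -40/243.

-40/243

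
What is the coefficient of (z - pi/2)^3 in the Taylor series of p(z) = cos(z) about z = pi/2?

1/6

Use the known series and substitute for the argument.
p(pi/2) = 0
p′(pi/2) = -1
p′′(pi/2) = 0
p′′′(pi/2) = 1
So c_3 = p′′′(pi/2)/3! = 1/6.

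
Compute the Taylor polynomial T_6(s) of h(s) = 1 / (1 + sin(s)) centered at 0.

Expand as Σ (-1)^k u^k with u equal to the inner function's series.
h(0) = 1
h′(0) = -1
h′′(0) = 2
h′′′(0) = -5
h^(4)(0) = 16
h^(5)(0) = -61
h^(6)(0) = 272

17*s^6/45 - 61*s^5/120 + 2*s^4/3 - 5*s^3/6 + s^2 - s + 1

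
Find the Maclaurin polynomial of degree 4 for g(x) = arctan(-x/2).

x^3/24 - x/2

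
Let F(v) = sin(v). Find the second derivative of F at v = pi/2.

Apply the Taylor formula c_k = f^(k)(a)/k!.
The coefficient of (v - pi/2)^2 in the expansion is -1/2, so F′′(pi/2) = 2! * (-1/2) = -1.

-1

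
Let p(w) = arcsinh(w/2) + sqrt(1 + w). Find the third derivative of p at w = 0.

1/4

Add the two expansions coefficient-wise.
The coefficient of w^3 in the expansion is 1/24, so p′′′(0) = 3! * (1/24) = 1/4.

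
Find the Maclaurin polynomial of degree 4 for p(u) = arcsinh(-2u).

p(0) = 0
p′(0) = -2
p′′(0) = 0
p′′′(0) = 8
p^(4)(0) = 0

4*u^3/3 - 2*u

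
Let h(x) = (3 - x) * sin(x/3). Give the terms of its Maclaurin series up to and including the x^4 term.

x^4/162 - x^3/54 - x^2/3 + x

Multiply each power in the prefactor through the base expansion.
h(0) = 0
h′(0) = 1
h′′(0) = -2/3
h′′′(0) = -1/9
h^(4)(0) = 4/27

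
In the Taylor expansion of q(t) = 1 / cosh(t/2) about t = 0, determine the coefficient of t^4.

Divide the numerator series by the denominator series (power-series long division).
So c_4 = q^(4)(0)/4! = 5/384.

5/384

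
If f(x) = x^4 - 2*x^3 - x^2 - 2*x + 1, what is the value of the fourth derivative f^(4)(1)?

24

Use the known series and substitute for the argument.
The coefficient of (x - 1)^4 in the expansion is 1, so f^(4)(1) = 4! * (1) = 24.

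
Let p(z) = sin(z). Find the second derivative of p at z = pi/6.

The coefficient of (z - pi/6)^2 in the expansion is -1/4, so p′′(pi/6) = 2! * (-1/4) = -1/2.

-1/2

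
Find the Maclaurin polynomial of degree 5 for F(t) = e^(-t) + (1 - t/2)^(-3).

311*t^5/480 + 47*t^4/48 + 13*t^3/12 + 2*t^2 + t/2 + 2

Expand each term separately and add.
F(0) = 2
F′(0) = 1/2
F′′(0) = 4
F′′′(0) = 13/2
F^(4)(0) = 47/2
F^(5)(0) = 311/4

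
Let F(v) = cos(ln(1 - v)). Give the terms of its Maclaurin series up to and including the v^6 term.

-19*v^6/72 - v^5/3 - 5*v^4/12 - v^3/2 - v^2/2 + 1

Compose series: expand the inner function first, then feed it into the outer expansion.
F(0) = 1
F′(0) = 0
F′′(0) = -1
F′′′(0) = -3
F^(4)(0) = -10
F^(5)(0) = -40
F^(6)(0) = -190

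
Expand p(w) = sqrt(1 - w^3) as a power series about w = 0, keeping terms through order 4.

p(0) = 1
p′(0) = 0
p′′(0) = 0
p′′′(0) = -3
p^(4)(0) = 0

1 - w^3/2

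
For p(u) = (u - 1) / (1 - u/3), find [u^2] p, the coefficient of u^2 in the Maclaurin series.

2/9

Distribute the polynomial across the series and collect like powers.
p(0) = -1
p′(0) = 2/3
p′′(0) = 4/9
So c_2 = p′′(0)/2! = 2/9.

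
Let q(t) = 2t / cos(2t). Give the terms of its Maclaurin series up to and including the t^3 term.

4*t^3 + 2*t

Divide the numerator series by the denominator series (power-series long division).
[t^0] = 0;  [t^1] = 2;  [t^2] = 0;  [t^3] = 4.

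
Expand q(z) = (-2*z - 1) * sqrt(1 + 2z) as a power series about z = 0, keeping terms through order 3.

Shift and add copies of the series according to the polynomial's terms.
q(0) = -1
q′(0) = -3
q′′(0) = -3
q′′′(0) = 3

z^3/2 - 3*z^2/2 - 3*z - 1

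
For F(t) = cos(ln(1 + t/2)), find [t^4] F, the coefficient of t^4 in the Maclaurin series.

-5/192

Plug the Maclaurin series of the inner function into that of the outer and collect terms.
[t^0] = 1;  [t^1] = 0;  [t^2] = -1/8;  [t^3] = 1/16;  [t^4] = -5/192.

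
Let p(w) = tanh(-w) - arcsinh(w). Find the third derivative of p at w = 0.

3

Add the two expansions coefficient-wise.
The coefficient of w^3 in the expansion is 1/2, so p′′′(0) = 3! * (1/2) = 3.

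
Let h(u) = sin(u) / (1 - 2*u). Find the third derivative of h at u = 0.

Multiply the numerator's expansion by the denominator's geometric series.
The coefficient of u^3 in the expansion is 23/6, so h′′′(0) = 3! * (23/6) = 23.

23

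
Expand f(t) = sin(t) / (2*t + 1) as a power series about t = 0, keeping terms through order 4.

Use 1/(1 - r) = Σ r^k on the denominator, then take the Cauchy product.

-23*t^4/3 + 23*t^3/6 - 2*t^2 + t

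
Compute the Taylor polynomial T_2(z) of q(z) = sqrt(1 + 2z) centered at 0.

Compute the successive derivatives at the expansion point and divide by k!.
q(0) = 1
q′(0) = 1
q′′(0) = -1

-z^2/2 + z + 1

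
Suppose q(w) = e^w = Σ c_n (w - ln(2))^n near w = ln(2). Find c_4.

1/12

c_4 = q^(4)(ln(2))/4! = 1/12.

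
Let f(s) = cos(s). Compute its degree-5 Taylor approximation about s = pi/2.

[(s - pi/2)^0] = 0;  [(s - pi/2)^1] = -1;  [(s - pi/2)^2] = 0;  [(s - pi/2)^3] = 1/6;  [(s - pi/2)^4] = 0;  [(s - pi/2)^5] = -1/120.

-(s - pi/2)^5/120 + (s - pi/2)^3/6 - (s - pi/2)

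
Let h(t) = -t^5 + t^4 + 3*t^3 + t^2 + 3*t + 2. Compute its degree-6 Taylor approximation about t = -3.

[(t + 3)^0] = 245;  [(t + 3)^1] = -435;  [(t + 3)^2] = 298;  [(t + 3)^3] = -99;  [(t + 3)^4] = 16;  [(t + 3)^5] = -1;  [(t + 3)^6] = 0.

-(t + 3)^5 + 16*(t + 3)^4 - 99*(t + 3)^3 + 298*(t + 3)^2 - 435*(t + 3) + 245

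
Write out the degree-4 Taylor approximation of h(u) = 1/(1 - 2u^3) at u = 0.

[u^0] = 1;  [u^1] = 0;  [u^2] = 0;  [u^3] = 2;  [u^4] = 0.

2*u^3 + 1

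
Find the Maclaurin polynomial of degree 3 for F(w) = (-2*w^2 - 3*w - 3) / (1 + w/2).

5*w^3/8 - 5*w^2/4 - 3*w/2 - 3

Shift and add copies of the series according to the polynomial's terms.
F(0) = -3
F′(0) = -3/2
F′′(0) = -5/2
F′′′(0) = 15/4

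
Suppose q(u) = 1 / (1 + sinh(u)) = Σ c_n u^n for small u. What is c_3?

-7/6

Use the geometric series for the reciprocal, then substitute.
[u^0] = 1;  [u^1] = -1;  [u^2] = 1;  [u^3] = -7/6.
So c_3 = q′′′(0)/3! = -7/6.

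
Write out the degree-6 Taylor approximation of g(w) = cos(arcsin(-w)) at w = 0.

Substitute the inner expansion into the outer series and collect powers.
g(0) = 1
g′(0) = 0
g′′(0) = -1
g′′′(0) = 0
g^(4)(0) = -3
g^(5)(0) = 0
g^(6)(0) = -45
The Taylor polynomial is Σ g^(k)(0)/k! · w^k.

-w^6/16 - w^4/8 - w^2/2 + 1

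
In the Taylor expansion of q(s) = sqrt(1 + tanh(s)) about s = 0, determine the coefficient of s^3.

-5/48

Substitute the inner expansion into the outer series and collect powers.
q(0) = 1
q′(0) = 1/2
q′′(0) = -1/4
q′′′(0) = -5/8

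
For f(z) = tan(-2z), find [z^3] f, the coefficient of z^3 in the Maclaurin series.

-8/3

f(0) = 0
f′(0) = -2
f′′(0) = 0
f′′′(0) = -16
Then c_k = f^(k)(0)/k! gives each Taylor coefficient.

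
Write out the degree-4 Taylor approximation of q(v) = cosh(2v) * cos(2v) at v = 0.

1 - 8*v^4/3

Write out both Maclaurin series and multiply, keeping only the needed powers.
q(0) = 1
q′(0) = 0
q′′(0) = 0
q′′′(0) = 0
q^(4)(0) = -64
Then c_k = q^(k)(0)/k! gives each Taylor coefficient.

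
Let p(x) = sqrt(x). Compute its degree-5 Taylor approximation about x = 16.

7*(x - 16)^5/67108864 - 5*(x - 16)^4/2097152 + (x - 16)^3/16384 - (x - 16)^2/512 + (x - 16)/8 + 4

Differentiate repeatedly and evaluate at the center.
[(x - 16)^0] = 4;  [(x - 16)^1] = 1/8;  [(x - 16)^2] = -1/512;  [(x - 16)^3] = 1/16384;  [(x - 16)^4] = -5/2097152;  [(x - 16)^5] = 7/67108864.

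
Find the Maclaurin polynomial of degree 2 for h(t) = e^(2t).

2*t^2 + 2*t + 1

Compute the successive derivatives at the expansion point and divide by k!.
h(0) = 1
h′(0) = 2
h′′(0) = 4
Then c_k = h^(k)(0)/k! gives each Taylor coefficient.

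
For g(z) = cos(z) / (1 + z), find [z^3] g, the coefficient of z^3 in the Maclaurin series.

Multiply the two series term by term and collect like powers.
g(0) = 1
g′(0) = -1
g′′(0) = 1
g′′′(0) = -3

-1/2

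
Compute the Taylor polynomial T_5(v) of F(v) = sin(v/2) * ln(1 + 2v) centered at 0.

-47*v^5/24 + 31*v^4/24 - v^3 + v^2

Expand each factor separately, then convolve coefficients.
F(0) = 0
F′(0) = 0
F′′(0) = 2
F′′′(0) = -6
F^(4)(0) = 31
F^(5)(0) = -235
Then c_k = F^(k)(0)/k! gives each Taylor coefficient.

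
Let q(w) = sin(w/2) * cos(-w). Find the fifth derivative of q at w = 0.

121/32

Multiply the two series term by term and collect like powers.
The coefficient of w^5 in the expansion is 121/3840, so q^(5)(0) = 5! * (121/3840) = 121/32.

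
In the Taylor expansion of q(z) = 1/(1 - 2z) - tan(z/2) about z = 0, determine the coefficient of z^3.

Add the two expansions coefficient-wise.
q(0) = 1
q′(0) = 3/2
q′′(0) = 8
q′′′(0) = 191/4
So c_3 = q′′′(0)/3! = 191/24.

191/24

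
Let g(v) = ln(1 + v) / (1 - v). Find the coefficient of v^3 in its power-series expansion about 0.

5/6

Write out both Maclaurin series and multiply, keeping only the needed powers.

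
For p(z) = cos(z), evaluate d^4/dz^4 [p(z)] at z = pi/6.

sqrt(3)/2

The coefficient of (z - pi/6)^4 in the expansion is sqrt(3)/48, so p^(4)(pi/6) = 4! * (sqrt(3)/48) = sqrt(3)/2.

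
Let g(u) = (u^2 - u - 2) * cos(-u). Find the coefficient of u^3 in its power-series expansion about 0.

1/2

Shift and add copies of the series according to the polynomial's terms.
g(0) = -2
g′(0) = -1
g′′(0) = 4
g′′′(0) = 3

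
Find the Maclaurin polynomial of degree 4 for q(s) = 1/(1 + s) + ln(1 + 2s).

-3*s^4 + 5*s^3/3 - s^2 + s + 1

Add the two expansions coefficient-wise.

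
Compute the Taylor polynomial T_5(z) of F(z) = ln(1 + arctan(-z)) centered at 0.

-z^5/15 + z^4/12 - z^2/2 - z

Substitute the inner expansion into the outer series and collect powers.
F(0) = 0
F′(0) = -1
F′′(0) = -1
F′′′(0) = 0
F^(4)(0) = 2
F^(5)(0) = -8
Then c_k = F^(k)(0)/k! gives each Taylor coefficient.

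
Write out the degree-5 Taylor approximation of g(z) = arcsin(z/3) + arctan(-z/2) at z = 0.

-77*z^5/12960 + 31*z^3/648 - z/6

Combine the two series term by term.
g(0) = 0
g′(0) = -1/6
g′′(0) = 0
g′′′(0) = 31/108
g^(4)(0) = 0
g^(5)(0) = -77/108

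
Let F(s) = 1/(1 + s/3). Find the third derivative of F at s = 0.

-2/9

Compute the successive derivatives at the expansion point and divide by k!.
From the series, [s^3] F = -1/27; multiply by 3! = 6 to get -2/9.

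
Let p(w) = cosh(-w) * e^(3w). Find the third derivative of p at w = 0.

Write out both Maclaurin series and multiply, keeping only the needed powers.
The coefficient of w^3 in the expansion is 6, so p′′′(0) = 3! * (6) = 36.

36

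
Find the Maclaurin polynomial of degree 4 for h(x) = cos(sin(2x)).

Plug the Maclaurin series of the inner function into that of the outer and collect terms.
h(0) = 1
h′(0) = 0
h′′(0) = -4
h′′′(0) = 0
h^(4)(0) = 80
The Taylor polynomial is Σ h^(k)(0)/k! · x^k.

10*x^4/3 - 2*x^2 + 1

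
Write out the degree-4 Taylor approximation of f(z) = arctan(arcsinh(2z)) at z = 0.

Substitute the inner expansion into the outer series and collect powers.
[z^0] = 0;  [z^1] = 2;  [z^2] = 0;  [z^3] = -4;  [z^4] = 0.

-4*z^3 + 2*z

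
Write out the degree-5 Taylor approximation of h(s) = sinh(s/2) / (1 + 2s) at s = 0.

Multiply the two series term by term and collect like powers.
h(0) = 0
h′(0) = 1/2
h′′(0) = -2
h′′′(0) = 97/8
h^(4)(0) = -97
h^(5)(0) = 31041/32

10347*s^5/1280 - 97*s^4/24 + 97*s^3/48 - s^2 + s/2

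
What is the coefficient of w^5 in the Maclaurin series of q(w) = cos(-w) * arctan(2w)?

469/60

Multiply the two series term by term and collect like powers.
q(0) = 0
q′(0) = 2
q′′(0) = 0
q′′′(0) = -22
q^(4)(0) = 0
q^(5)(0) = 938
So c_5 = q^(5)(0)/5! = 469/60.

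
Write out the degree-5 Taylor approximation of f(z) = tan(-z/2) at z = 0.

Compute the successive derivatives at the expansion point and divide by k!.

-z^5/240 - z^3/24 - z/2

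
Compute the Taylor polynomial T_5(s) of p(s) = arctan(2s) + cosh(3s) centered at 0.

Combine the two series term by term.
p(0) = 1
p′(0) = 2
p′′(0) = 9
p′′′(0) = -16
p^(4)(0) = 81
p^(5)(0) = 768
Then c_k = p^(k)(0)/k! gives each Taylor coefficient.

32*s^5/5 + 27*s^4/8 - 8*s^3/3 + 9*s^2/2 + 2*s + 1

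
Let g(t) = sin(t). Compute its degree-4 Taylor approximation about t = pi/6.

Compute the successive derivatives at the expansion point and divide by k!.
g(pi/6) = 1/2
g′(pi/6) = sqrt(3)/2
g′′(pi/6) = -1/2
g′′′(pi/6) = -sqrt(3)/2
g^(4)(pi/6) = 1/2

(t - pi/6)^4/48 - sqrt(3)*(t - pi/6)^3/12 - (t - pi/6)^2/4 + sqrt(3)*(t - pi/6)/2 + 1/2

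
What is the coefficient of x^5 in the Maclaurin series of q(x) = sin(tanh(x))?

37/120

Compose series: expand the inner function first, then feed it into the outer expansion.
[x^0] = 0;  [x^1] = 1;  [x^2] = 0;  [x^3] = -1/2;  [x^4] = 0;  [x^5] = 37/120.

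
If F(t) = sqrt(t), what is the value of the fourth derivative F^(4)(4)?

From the series, [(t - 4)^4] F = -5/16384; multiply by 4! = 24 to get -15/2048.

-15/2048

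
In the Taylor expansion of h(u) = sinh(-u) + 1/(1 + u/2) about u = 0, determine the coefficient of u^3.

-7/24

Expand each term separately and add.
[u^0] = 1;  [u^1] = -3/2;  [u^2] = 1/4;  [u^3] = -7/24.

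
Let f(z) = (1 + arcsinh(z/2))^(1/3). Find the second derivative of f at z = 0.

Compose series: expand the inner function first, then feed it into the outer expansion.
From the series, [z^2] f = -1/36; multiply by 2! = 2 to get -1/18.

-1/18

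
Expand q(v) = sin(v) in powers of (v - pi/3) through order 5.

Apply the Taylor formula c_k = f^(k)(a)/k!.
[(v - pi/3)^0] = sqrt(3)/2;  [(v - pi/3)^1] = 1/2;  [(v - pi/3)^2] = -sqrt(3)/4;  [(v - pi/3)^3] = -1/12;  [(v - pi/3)^4] = sqrt(3)/48;  [(v - pi/3)^5] = 1/240.

(v - pi/3)^5/240 + sqrt(3)*(v - pi/3)^4/48 - (v - pi/3)^3/12 - sqrt(3)*(v - pi/3)^2/4 + (v - pi/3)/2 + sqrt(3)/2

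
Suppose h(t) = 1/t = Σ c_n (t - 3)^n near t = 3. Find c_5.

Use the known series and substitute for the argument.

-1/729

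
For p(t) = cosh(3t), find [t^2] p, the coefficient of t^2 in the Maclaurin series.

Differentiate repeatedly and evaluate at the center.
[t^0] = 1;  [t^1] = 0;  [t^2] = 9/2.
So c_2 = p′′(0)/2! = 9/2.

9/2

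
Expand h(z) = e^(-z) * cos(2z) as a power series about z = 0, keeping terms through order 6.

13*z^6/80 - 41*z^5/120 - 7*z^4/24 + 11*z^3/6 - 3*z^2/2 - z + 1

Take the Cauchy product of the two expansions.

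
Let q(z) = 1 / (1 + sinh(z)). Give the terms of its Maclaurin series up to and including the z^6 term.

Write 1/(1+u) = 1 - u + u^2 - u^3 + ... and substitute the series for u.

77*z^6/45 - 181*z^5/120 + 4*z^4/3 - 7*z^3/6 + z^2 - z + 1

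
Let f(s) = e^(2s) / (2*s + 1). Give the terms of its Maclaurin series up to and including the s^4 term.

Use 1/(1 - r) = Σ r^k on the denominator, then take the Cauchy product.
[s^0] = 1;  [s^1] = 0;  [s^2] = 2;  [s^3] = -8/3;  [s^4] = 6.

6*s^4 - 8*s^3/3 + 2*s^2 + 1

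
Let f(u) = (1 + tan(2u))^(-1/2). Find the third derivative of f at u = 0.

Let u equal the inner series; expand the outer function in u and truncate.
The coefficient of u^3 in the expansion is -23/6, so f′′′(0) = 3! * (-23/6) = -23.

-23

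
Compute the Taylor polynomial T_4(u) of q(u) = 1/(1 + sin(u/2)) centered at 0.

u^4/24 - 5*u^3/48 + u^2/4 - u/2 + 1

Plug the Maclaurin series of the inner function into that of the outer and collect terms.
[u^0] = 1;  [u^1] = -1/2;  [u^2] = 1/4;  [u^3] = -5/48;  [u^4] = 1/24.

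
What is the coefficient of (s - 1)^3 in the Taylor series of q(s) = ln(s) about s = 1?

[(s - 1)^0] = 0;  [(s - 1)^1] = 1;  [(s - 1)^2] = -1/2;  [(s - 1)^3] = 1/3.
So c_3 = q′′′(1)/3! = 1/3.

1/3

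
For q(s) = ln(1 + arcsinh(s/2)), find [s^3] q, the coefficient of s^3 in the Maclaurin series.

1/48

Substitute the inner expansion into the outer series and collect powers.
q(0) = 0
q′(0) = 1/2
q′′(0) = -1/4
q′′′(0) = 1/8
Dividing each by k! gives the coefficients c_0, ..., c_3.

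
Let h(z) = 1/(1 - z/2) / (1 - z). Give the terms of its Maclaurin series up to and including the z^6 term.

127*z^6/64 + 63*z^5/32 + 31*z^4/16 + 15*z^3/8 + 7*z^2/4 + 3*z/2 + 1

Expand each factor separately, then convolve coefficients.
[z^0] = 1;  [z^1] = 3/2;  [z^2] = 7/4;  [z^3] = 15/8;  [z^4] = 31/16;  [z^5] = 63/32;  [z^6] = 127/64.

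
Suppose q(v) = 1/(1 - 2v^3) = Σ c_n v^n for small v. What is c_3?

q(0) = 1
q′(0) = 0
q′′(0) = 0
q′′′(0) = 12
The Taylor polynomial is Σ q^(k)(0)/k! · v^k.

2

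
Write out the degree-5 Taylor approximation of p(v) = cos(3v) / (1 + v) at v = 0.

v^5/8 - v^4/8 + 7*v^3/2 - 7*v^2/2 - v + 1

Expand each factor separately, then convolve coefficients.
[v^0] = 1;  [v^1] = -1;  [v^2] = -7/2;  [v^3] = 7/2;  [v^4] = -1/8;  [v^5] = 1/8.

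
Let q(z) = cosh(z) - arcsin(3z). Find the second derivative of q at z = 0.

Expand each term separately and add.
The coefficient of z^2 in the expansion is 1/2, so q′′(0) = 2! * (1/2) = 1.

1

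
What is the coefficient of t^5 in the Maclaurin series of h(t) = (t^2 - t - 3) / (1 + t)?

Shift and add copies of the series according to the polynomial's terms.
h(0) = -3
h′(0) = 2
h′′(0) = -2
h′′′(0) = 6
h^(4)(0) = -24
h^(5)(0) = 120

1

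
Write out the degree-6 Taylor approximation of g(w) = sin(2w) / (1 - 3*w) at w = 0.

2254*w^6/5 + 2254*w^5/15 + 50*w^4 + 50*w^3/3 + 6*w^2 + 2*w

Expand 1/(denominator) as a geometric series and multiply by the numerator's series.
g(0) = 0
g′(0) = 2
g′′(0) = 12
g′′′(0) = 100
g^(4)(0) = 1200
g^(5)(0) = 18032
g^(6)(0) = 324576
Dividing each by k! gives the coefficients c_0, ..., c_6.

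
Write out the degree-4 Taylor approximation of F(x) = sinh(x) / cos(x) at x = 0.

2*x^3/3 + x

Invert the denominator's series and multiply.
F(0) = 0
F′(0) = 1
F′′(0) = 0
F′′′(0) = 4
F^(4)(0) = 0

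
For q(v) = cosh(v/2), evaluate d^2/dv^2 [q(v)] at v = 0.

1/4

From the series, [v^2] q = 1/8; multiply by 2! = 2 to get 1/4.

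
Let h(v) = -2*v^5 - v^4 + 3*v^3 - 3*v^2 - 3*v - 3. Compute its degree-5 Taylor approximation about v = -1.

-2*(v + 1)^5 + 9*(v + 1)^4 - 13*(v + 1)^3 + 2*(v + 1)^2 + 6*(v + 1) - 5

h(-1) = -5
h′(-1) = 6
h′′(-1) = 4
h′′′(-1) = -78
h^(4)(-1) = 216
h^(5)(-1) = -240
The Taylor polynomial is Σ h^(k)(-1)/k! · (v + 1)^k.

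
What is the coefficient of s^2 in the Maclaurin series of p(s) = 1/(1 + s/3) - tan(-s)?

Add the two expansions coefficient-wise.
p(0) = 1
p′(0) = 2/3
p′′(0) = 2/9
So c_2 = p′′(0)/2! = 1/9.

1/9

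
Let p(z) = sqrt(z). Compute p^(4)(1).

From the series, [(z - 1)^4] p = -5/128; multiply by 4! = 24 to get -15/16.

-15/16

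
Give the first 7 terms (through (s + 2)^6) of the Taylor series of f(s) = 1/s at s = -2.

Differentiate repeatedly and evaluate at the center.
[(s + 2)^0] = -1/2;  [(s + 2)^1] = -1/4;  [(s + 2)^2] = -1/8;  [(s + 2)^3] = -1/16;  [(s + 2)^4] = -1/32;  [(s + 2)^5] = -1/64;  [(s + 2)^6] = -1/128.

-(s + 2)^6/128 - (s + 2)^5/64 - (s + 2)^4/32 - (s + 2)^3/16 - (s + 2)^2/8 - (s + 2)/4 - 1/2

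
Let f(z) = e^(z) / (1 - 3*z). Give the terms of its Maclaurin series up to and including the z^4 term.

Expand 1/(denominator) as a geometric series and multiply by the numerator's series.

2713*z^4/24 + 113*z^3/3 + 25*z^2/2 + 4*z + 1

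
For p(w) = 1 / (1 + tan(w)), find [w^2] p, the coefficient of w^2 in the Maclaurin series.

1

Write 1/(1+u) = 1 - u + u^2 - u^3 + ... and substitute the series for u.
p(0) = 1
p′(0) = -1
p′′(0) = 2
So c_2 = p′′(0)/2! = 1.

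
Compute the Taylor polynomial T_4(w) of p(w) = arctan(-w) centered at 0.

p(0) = 0
p′(0) = -1
p′′(0) = 0
p′′′(0) = 2
p^(4)(0) = 0

w^3/3 - w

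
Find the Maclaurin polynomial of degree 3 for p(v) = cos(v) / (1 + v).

Multiply the two series term by term and collect like powers.

-v^3/2 + v^2/2 - v + 1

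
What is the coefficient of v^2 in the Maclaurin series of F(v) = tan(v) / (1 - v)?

Write out both Maclaurin series and multiply, keeping only the needed powers.
F(0) = 0
F′(0) = 1
F′′(0) = 2

1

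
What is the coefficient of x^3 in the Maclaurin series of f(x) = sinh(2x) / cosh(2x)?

-8/3

Write the quotient as an unknown series and match coefficients against numerator = denominator · series.
f(0) = 0
f′(0) = 2
f′′(0) = 0
f′′′(0) = -16
Dividing each by k! gives the coefficients c_0, ..., c_3.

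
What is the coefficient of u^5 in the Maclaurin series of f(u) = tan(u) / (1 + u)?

Write out both Maclaurin series and multiply, keeping only the needed powers.
[u^0] = 0;  [u^1] = 1;  [u^2] = -1;  [u^3] = 4/3;  [u^4] = -4/3;  [u^5] = 22/15.
So c_5 = f^(5)(0)/5! = 22/15.

22/15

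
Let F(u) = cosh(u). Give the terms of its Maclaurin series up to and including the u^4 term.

u^4/24 + u^2/2 + 1

F(0) = 1
F′(0) = 0
F′′(0) = 1
F′′′(0) = 0
F^(4)(0) = 1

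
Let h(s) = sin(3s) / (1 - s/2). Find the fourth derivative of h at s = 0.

Multiply the two series term by term and collect like powers.
The coefficient of s^4 in the expansion is -15/8, so h^(4)(0) = 4! * (-15/8) = -45.

-45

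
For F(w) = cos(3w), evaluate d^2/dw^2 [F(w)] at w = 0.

-9

Apply the Taylor formula c_k = f^(k)(a)/k!.
The coefficient of w^2 in the expansion is -9/2, so F′′(0) = 2! * (-9/2) = -9.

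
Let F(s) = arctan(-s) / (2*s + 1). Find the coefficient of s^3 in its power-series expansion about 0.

-11/3

Multiply the numerator's expansion by the denominator's geometric series.
[s^0] = 0;  [s^1] = -1;  [s^2] = 2;  [s^3] = -11/3.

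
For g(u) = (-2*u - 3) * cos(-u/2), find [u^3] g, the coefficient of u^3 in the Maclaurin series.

Shift and add copies of the series according to the polynomial's terms.
g(0) = -3
g′(0) = -2
g′′(0) = 3/4
g′′′(0) = 3/2

1/4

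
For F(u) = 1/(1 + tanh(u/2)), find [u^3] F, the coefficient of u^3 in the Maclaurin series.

-1/12

Substitute the inner expansion into the outer series and collect powers.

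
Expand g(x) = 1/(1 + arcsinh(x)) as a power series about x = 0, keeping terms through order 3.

-5*x^3/6 + x^2 - x + 1

Compose series: expand the inner function first, then feed it into the outer expansion.
g(0) = 1
g′(0) = -1
g′′(0) = 2
g′′′(0) = -5
The Taylor polynomial is Σ g^(k)(0)/k! · x^k.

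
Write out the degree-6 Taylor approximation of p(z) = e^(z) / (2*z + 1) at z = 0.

Multiply the numerator's expansion by the denominator's geometric series.
p(0) = 1
p′(0) = -1
p′′(0) = 5
p′′′(0) = -29
p^(4)(0) = 233
p^(5)(0) = -2329
p^(6)(0) = 27949
Then c_k = p^(k)(0)/k! gives each Taylor coefficient.

27949*z^6/720 - 2329*z^5/120 + 233*z^4/24 - 29*z^3/6 + 5*z^2/2 - z + 1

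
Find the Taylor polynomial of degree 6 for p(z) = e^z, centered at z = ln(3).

(z - ln(3))^6/240 + (z - ln(3))^5/40 + (z - ln(3))^4/8 + (z - ln(3))^3/2 + 3*(z - ln(3))^2/2 + 3*(z - ln(3)) + 3

Compute the successive derivatives at the expansion point and divide by k!.
p(ln(3)) = 3
p′(ln(3)) = 3
p′′(ln(3)) = 3
p′′′(ln(3)) = 3
p^(4)(ln(3)) = 3
p^(5)(ln(3)) = 3
p^(6)(ln(3)) = 3
The Taylor polynomial is Σ p^(k)(ln(3))/k! · (z - ln(3))^k.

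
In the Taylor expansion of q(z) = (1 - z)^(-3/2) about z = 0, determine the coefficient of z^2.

15/8

q(0) = 1
q′(0) = 3/2
q′′(0) = 15/4
Then c_k = q^(k)(0)/k! gives each Taylor coefficient.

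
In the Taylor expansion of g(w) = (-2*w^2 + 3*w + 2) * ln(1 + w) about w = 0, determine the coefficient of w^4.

3/2

Distribute the polynomial across the series and collect like powers.
g(0) = 0
g′(0) = 2
g′′(0) = 4
g′′′(0) = -17
g^(4)(0) = 36
Dividing each by k! gives the coefficients c_0, ..., c_4.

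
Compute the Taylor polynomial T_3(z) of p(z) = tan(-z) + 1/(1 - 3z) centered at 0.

80*z^3/3 + 9*z^2 + 2*z + 1

Combine the two series term by term.
[z^0] = 1;  [z^1] = 2;  [z^2] = 9;  [z^3] = 80/3.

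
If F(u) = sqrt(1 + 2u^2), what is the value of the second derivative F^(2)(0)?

2

The coefficient of u^2 in the expansion is 1, so F′′(0) = 2! * (1) = 2.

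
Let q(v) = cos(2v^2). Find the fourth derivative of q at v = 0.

The coefficient of v^4 in the expansion is -2, so q^(4)(0) = 4! * (-2) = -48.

-48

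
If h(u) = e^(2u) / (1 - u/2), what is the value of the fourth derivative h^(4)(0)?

103/2

Multiply the two series term by term and collect like powers.
The coefficient of u^4 in the expansion is 103/48, so h^(4)(0) = 4! * (103/48) = 103/2.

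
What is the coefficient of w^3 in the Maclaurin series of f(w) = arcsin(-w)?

-1/6

Apply the Taylor formula c_k = f^(k)(a)/k!.
f(0) = 0
f′(0) = -1
f′′(0) = 0
f′′′(0) = -1
Dividing each by k! gives the coefficients c_0, ..., c_3.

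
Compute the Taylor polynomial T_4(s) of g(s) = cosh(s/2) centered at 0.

[s^0] = 1;  [s^1] = 0;  [s^2] = 1/8;  [s^3] = 0;  [s^4] = 1/384.

s^4/384 + s^2/8 + 1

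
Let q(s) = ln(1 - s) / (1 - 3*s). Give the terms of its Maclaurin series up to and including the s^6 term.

-17731*s^6/60 - 1969*s^5/20 - 131*s^4/4 - 65*s^3/6 - 7*s^2/2 - s

Use 1/(1 - r) = Σ r^k on the denominator, then take the Cauchy product.
q(0) = 0
q′(0) = -1
q′′(0) = -7
q′′′(0) = -65
q^(4)(0) = -786
q^(5)(0) = -11814
q^(6)(0) = -212772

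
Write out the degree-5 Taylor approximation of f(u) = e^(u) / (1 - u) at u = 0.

163*u^5/60 + 65*u^4/24 + 8*u^3/3 + 5*u^2/2 + 2*u + 1

Expand 1/(denominator) as a geometric series and multiply by the numerator's series.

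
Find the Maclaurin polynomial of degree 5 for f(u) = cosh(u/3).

f(0) = 1
f′(0) = 0
f′′(0) = 1/9
f′′′(0) = 0
f^(4)(0) = 1/81
f^(5)(0) = 0

u^4/1944 + u^2/18 + 1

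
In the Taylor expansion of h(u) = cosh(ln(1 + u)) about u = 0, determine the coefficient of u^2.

Substitute the inner expansion into the outer series and collect powers.
[u^0] = 1;  [u^1] = 0;  [u^2] = 1/2.

1/2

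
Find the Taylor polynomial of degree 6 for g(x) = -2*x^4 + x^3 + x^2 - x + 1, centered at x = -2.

-2*(x + 2)^4 + 17*(x + 2)^3 - 53*(x + 2)^2 + 71*(x + 2) - 33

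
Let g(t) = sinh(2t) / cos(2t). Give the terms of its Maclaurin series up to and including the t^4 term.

16*t^3/3 + 2*t

Write the quotient as an unknown series and match coefficients against numerator = denominator · series.
g(0) = 0
g′(0) = 2
g′′(0) = 0
g′′′(0) = 32
g^(4)(0) = 0
The Taylor polynomial is Σ g^(k)(0)/k! · t^k.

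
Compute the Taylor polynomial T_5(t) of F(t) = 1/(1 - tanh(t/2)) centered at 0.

Let u equal the inner series; expand the outer function in u and truncate.

t^5/240 + t^4/48 + t^3/12 + t^2/4 + t/2 + 1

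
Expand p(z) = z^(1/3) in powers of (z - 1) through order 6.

-154*(z - 1)^6/6561 + 22*(z - 1)^5/729 - 10*(z - 1)^4/243 + 5*(z - 1)^3/81 - (z - 1)^2/9 + (z - 1)/3 + 1

[(z - 1)^0] = 1;  [(z - 1)^1] = 1/3;  [(z - 1)^2] = -1/9;  [(z - 1)^3] = 5/81;  [(z - 1)^4] = -10/243;  [(z - 1)^5] = 22/729;  [(z - 1)^6] = -154/6561.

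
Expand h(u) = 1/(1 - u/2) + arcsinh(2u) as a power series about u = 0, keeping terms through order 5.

Add the two expansions coefficient-wise.
h(0) = 1
h′(0) = 5/2
h′′(0) = 1/2
h′′′(0) = -29/4
h^(4)(0) = 3/2
h^(5)(0) = 1167/4
Then c_k = h^(k)(0)/k! gives each Taylor coefficient.

389*u^5/160 + u^4/16 - 29*u^3/24 + u^2/4 + 5*u/2 + 1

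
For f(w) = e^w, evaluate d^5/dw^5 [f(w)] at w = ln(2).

The coefficient of (w - ln(2))^5 in the expansion is 1/60, so f^(5)(ln(2)) = 5! * (1/60) = 2.

2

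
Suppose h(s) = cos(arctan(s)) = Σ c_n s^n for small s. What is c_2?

-1/2

Plug the Maclaurin series of the inner function into that of the outer and collect terms.
h(0) = 1
h′(0) = 0
h′′(0) = -1
So c_2 = h′′(0)/2! = -1/2.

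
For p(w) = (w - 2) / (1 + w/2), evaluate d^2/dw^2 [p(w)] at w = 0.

Distribute the polynomial across the series and collect like powers.
The coefficient of w^2 in the expansion is -1, so p′′(0) = 2! * (-1) = -2.

-2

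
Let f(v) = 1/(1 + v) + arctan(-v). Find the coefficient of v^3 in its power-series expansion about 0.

-2/3

Combine the two series term by term.
[v^0] = 1;  [v^1] = -2;  [v^2] = 1;  [v^3] = -2/3.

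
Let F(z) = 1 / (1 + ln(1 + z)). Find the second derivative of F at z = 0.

3

Expand as Σ (-1)^k u^k with u equal to the inner function's series.
From the series, [z^2] F = 3/2; multiply by 2! = 2 to get 3.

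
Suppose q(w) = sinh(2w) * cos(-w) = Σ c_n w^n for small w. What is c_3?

Write out both Maclaurin series and multiply, keeping only the needed powers.
q(0) = 0
q′(0) = 2
q′′(0) = 0
q′′′(0) = 2
Then c_k = q^(k)(0)/k! gives each Taylor coefficient.

1/3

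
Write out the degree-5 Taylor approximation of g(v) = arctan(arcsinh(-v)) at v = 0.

-53*v^5/120 + v^3/2 - v

Compose series: expand the inner function first, then feed it into the outer expansion.
[v^0] = 0;  [v^1] = -1;  [v^2] = 0;  [v^3] = 1/2;  [v^4] = 0;  [v^5] = -53/120.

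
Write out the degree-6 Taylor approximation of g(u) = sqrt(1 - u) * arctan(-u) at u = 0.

409*u^6/3840 - 389*u^5/1920 - 5*u^4/48 + 11*u^3/24 + u^2/2 - u

Write out both Maclaurin series and multiply, keeping only the needed powers.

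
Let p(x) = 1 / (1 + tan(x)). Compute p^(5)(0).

Write 1/(1+u) = 1 - u + u^2 - u^3 + ... and substitute the series for u.
The coefficient of x^5 in the expansion is -32/15, so p^(5)(0) = 5! * (-32/15) = -256.

-256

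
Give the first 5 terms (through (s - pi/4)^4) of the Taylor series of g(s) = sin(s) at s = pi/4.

sqrt(2)*(s - pi/4)^4/48 - sqrt(2)*(s - pi/4)^3/12 - sqrt(2)*(s - pi/4)^2/4 + sqrt(2)*(s - pi/4)/2 + sqrt(2)/2

Differentiate repeatedly and evaluate at the center.
[(s - pi/4)^0] = sqrt(2)/2;  [(s - pi/4)^1] = sqrt(2)/2;  [(s - pi/4)^2] = -sqrt(2)/4;  [(s - pi/4)^3] = -sqrt(2)/12;  [(s - pi/4)^4] = sqrt(2)/48.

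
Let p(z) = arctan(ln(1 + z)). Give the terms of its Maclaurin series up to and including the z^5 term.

-11*z^5/60 + z^4/4 - z^2/2 + z

Substitute the inner expansion into the outer series and collect powers.
p(0) = 0
p′(0) = 1
p′′(0) = -1
p′′′(0) = 0
p^(4)(0) = 6
p^(5)(0) = -22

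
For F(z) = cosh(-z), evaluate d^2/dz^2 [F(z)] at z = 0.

The coefficient of z^2 in the expansion is 1/2, so F′′(0) = 2! * (1/2) = 1.

1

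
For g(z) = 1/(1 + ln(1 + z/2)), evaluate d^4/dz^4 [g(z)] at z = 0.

11/2

Substitute the inner expansion into the outer series and collect powers.
From the series, [z^4] g = 11/48; multiply by 4! = 24 to get 11/2.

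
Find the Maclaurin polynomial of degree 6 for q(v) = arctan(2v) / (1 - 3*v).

Use 1/(1 - r) = Σ r^k on the denominator, then take the Cauchy product.
q(0) = 0
q′(0) = 2
q′′(0) = 12
q′′′(0) = 92
q^(4)(0) = 1104
q^(5)(0) = 17328
q^(6)(0) = 311904

2166*v^6/5 + 722*v^5/5 + 46*v^4 + 46*v^3/3 + 6*v^2 + 2*v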